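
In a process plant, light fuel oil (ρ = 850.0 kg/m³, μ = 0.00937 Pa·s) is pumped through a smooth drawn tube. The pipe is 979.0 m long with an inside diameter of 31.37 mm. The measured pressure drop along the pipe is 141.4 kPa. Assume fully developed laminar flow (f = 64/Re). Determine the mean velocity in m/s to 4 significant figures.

V ≈ 0.4740 m/s

For laminar flow, f = 64/Re with Re = ρVD/μ, so Darcy-Weisbach reduces to ΔP = 32μLV/D². Solving for V: V = ΔP·D²/(32μL) = 1.414e+05·(0.03137)²/(32·0.00937·979) = 0.474 m/s.
Check: Re = ρVD/μ = 850·0.474·0.03137/0.00937 = 1349 < 2300, so the laminar assumption holds.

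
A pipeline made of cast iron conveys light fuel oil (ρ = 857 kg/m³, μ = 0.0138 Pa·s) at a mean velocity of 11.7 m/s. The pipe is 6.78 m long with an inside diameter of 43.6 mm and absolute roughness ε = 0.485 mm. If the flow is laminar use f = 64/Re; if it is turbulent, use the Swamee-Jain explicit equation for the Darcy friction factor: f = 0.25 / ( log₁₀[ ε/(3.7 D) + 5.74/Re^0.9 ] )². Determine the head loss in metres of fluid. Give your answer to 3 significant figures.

h_f ≈ 45.0 m

Reynolds number Re = ρVD/μ = 857 · 11.7 · 0.0436 / 0.0138 = 3.168e+04.
Re > 4000 → turbulent. Relative roughness ε/D = 0.000485/0.0436 = 0.0111. Swamee-Jain: f = 0.25/(log₁₀[0.0111/3.7 + 5.74/3.168e+04^0.9])² = 0.25/(log₁₀[0.00301 + 0.000511])² = 0.25/(-2.454)² = 0.04152.
Darcy-Weisbach: ΔP = f(L/D)(ρV²/2) = 0.04152·(6.78/0.0436)·(857·11.7²/2) = 0.04152·155.5·5.866e+04 = 3.787e+05 Pa.
Head loss h_f = ΔP/(ρg) = 3.787e+05/(857·9.81) = 45.0 m.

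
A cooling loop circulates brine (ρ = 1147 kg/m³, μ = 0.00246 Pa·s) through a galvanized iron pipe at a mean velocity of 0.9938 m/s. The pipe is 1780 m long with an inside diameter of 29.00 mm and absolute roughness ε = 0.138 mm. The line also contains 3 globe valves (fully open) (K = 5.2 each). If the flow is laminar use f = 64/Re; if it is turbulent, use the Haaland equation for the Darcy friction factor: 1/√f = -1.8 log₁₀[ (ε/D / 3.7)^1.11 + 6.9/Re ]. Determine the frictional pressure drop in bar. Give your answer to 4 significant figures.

ΔP ≈ 12.45 bar

Reynolds number Re = ρVD/μ = 1147 · 0.9938 · 0.029 / 0.00246 = 1.344e+04.
Re > 4000 → turbulent. Relative roughness ε/D = 0.000138/0.029 = 0.00476. Haaland: 1/√f = -1.8 log₁₀[(0.00476/3.7)^1.11 + 6.9/1.344e+04] = -1.8 log₁₀[0.000618 + 0.000513] = 5.303, so f = 0.03556.
Total minor-loss coefficient ΣK = 3·5.2 = 15.6.
ΔP = [f·L/D + ΣK]·(ρV²/2) = [0.03556·1780/0.029 + 15.6]·(1147·0.9938²/2) = [2183 + 15.6]·566.4 = 1.245e+06 Pa.
ΔP = 1.245e+06 Pa = 12.45 bar.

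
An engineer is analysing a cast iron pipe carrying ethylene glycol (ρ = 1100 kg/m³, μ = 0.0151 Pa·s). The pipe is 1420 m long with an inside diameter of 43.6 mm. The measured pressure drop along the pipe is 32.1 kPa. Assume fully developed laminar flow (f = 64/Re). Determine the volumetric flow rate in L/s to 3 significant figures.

Q ≈ 0.133 L/s

For laminar flow, f = 64/Re with Re = ρVD/μ, so Darcy-Weisbach reduces to ΔP = 32μLV/D². Solving for V: V = ΔP·D²/(32μL) = 3.21e+04·(0.0436)²/(32·0.0151·1420) = 0.08893 m/s.
Check: Re = ρVD/μ = 1100·0.08893·0.0436/0.0151 = 282.5 < 2300, so the laminar assumption holds.
Q = V·A = 0.08893·(π/4·0.0436²) = 0.0001328 m³/s = 0.133 L/s.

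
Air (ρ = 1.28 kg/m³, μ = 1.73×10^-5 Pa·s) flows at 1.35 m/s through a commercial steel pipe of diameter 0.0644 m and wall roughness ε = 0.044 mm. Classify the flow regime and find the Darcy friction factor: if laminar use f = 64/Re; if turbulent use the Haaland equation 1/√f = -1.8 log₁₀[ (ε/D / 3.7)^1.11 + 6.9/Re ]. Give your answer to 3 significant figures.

f ≈ 0.0357

Re = ρVD/μ = 1.28·1.35·0.0644/1.73e-05 = 6433.
Re > 4000 → turbulent. ε/D = 4.4e-05/0.0644 = 0.000683; Haaland: 1/√f = -1.8 log₁₀[7.17e-05 + 0.00107] = 5.295, so f = 0.03567.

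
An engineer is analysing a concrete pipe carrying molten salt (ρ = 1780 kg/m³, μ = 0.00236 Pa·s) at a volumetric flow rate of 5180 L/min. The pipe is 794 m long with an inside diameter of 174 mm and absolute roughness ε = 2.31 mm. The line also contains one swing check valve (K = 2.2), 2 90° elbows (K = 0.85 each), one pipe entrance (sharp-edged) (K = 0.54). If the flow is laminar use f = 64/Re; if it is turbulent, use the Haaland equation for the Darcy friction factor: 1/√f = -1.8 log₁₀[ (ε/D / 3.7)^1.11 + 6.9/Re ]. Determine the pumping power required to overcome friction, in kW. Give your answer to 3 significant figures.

Q = 5180 L/min = 5180/60000 = 0.08633 m³/s.
Cross-sectional area A = πD²/4 = π(0.174)²/4 = 0.02378 m²; mean velocity V = Q/A = 0.08633/0.02378 = 3.631 m/s.
Reynolds number Re = ρVD/μ = 1780 · 3.631 · 0.174 / 0.00236 = 4.765e+05.
Re > 4000 → turbulent. Relative roughness ε/D = 0.00231/0.174 = 0.0133. Haaland: 1/√f = -1.8 log₁₀[(0.0133/3.7)^1.11 + 6.9/4.765e+05] = -1.8 log₁₀[0.00193 + 1.45e-05] = 4.88, so f = 0.042.
Total minor-loss coefficient ΣK = 1·2.2 + 2·0.85 + 1·0.54 = 4.44.
ΔP = [f·L/D + ΣK]·(ρV²/2) = [0.042·794/0.174 + 4.44]·(1780·3.631²/2) = [191.7 + 4.44]·1.173e+04 = 2.301e+06 Pa.
Pumping power P = QΔP = 0.08633·2.301e+06 = 198600 W = 199 kW.

P ≈ 199 kW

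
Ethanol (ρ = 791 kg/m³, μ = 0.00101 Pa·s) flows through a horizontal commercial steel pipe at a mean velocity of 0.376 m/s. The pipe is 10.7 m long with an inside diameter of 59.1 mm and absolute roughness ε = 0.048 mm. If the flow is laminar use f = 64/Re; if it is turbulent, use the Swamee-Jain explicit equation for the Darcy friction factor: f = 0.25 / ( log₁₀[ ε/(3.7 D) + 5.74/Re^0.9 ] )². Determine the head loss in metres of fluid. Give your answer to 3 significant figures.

h_f ≈ 0.0372 m

Reynolds number Re = ρVD/μ = 791 · 0.376 · 0.0591 / 0.00101 = 1.74e+04.
Re > 4000 → turbulent. Relative roughness ε/D = 4.8e-05/0.0591 = 0.000812. Swamee-Jain: f = 0.25/(log₁₀[0.000812/3.7 + 5.74/1.74e+04^0.9])² = 0.25/(log₁₀[0.00022 + 0.000876])² = 0.25/(-2.961)² = 0.02852.
Darcy-Weisbach: ΔP = f(L/D)(ρV²/2) = 0.02852·(10.7/0.0591)·(791·0.376²/2) = 0.02852·181·55.91 = 288.8 Pa.
Head loss h_f = ΔP/(ρg) = 288.8/(791·9.81) = 0.0372 m.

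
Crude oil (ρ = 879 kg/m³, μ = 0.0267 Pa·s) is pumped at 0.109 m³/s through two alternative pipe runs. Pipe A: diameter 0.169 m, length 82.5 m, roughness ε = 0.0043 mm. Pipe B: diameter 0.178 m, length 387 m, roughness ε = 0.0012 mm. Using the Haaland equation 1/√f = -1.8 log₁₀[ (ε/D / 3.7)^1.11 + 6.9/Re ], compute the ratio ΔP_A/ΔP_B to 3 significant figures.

ΔP_A/ΔP_B ≈ 0.273

Pipe A: V = Q/A = 0.109/0.02243 = 4.859 m/s; Re = 2.704e+04; ε/D = 2.54e-05; Haaland → f = 0.02395; ΔP_A = f(L/D)(ρV²/2) = 1.213e+05 Pa.
Pipe B: V = Q/A = 0.109/0.02488 = 4.38 m/s; Re = 2.567e+04; ε/D = 6.74e-06; Haaland → f = 0.02422; ΔP_B = f(L/D)(ρV²/2) = 4.44e+05 Pa.
ΔP_A/ΔP_B = 1.213e+05/4.44e+05 = 0.273.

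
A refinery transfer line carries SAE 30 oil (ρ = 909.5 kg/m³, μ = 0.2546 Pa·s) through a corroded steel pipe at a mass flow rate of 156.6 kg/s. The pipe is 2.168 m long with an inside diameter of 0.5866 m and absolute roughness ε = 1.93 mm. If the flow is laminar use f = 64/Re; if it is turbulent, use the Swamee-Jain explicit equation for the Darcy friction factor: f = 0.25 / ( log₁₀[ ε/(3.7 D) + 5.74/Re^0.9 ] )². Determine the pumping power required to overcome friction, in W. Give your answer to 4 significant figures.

A = πD²/4 = π(0.5866)²/4 = 0.2703 m²; mean velocity V = ṁ/(ρA) = 156.6/(909.5 · 0.2703) = 0.6371 m/s.
Reynolds number Re = ρVD/μ = 909.5 · 0.6371 · 0.5866 / 0.255 = 1335.
Re < 2300 → laminar flow, so f = 64/Re = 64/1335 = 0.04794 (the turbulent correlation is not needed).
Darcy-Weisbach: ΔP = f(L/D)(ρV²/2) = 0.04794·(2.168/0.5866)·(909.5·0.6371²/2) = 0.04794·3.696·184.6 = 32.7 Pa.
Q = ṁ/ρ = 156.6/909.5 = 0.1722 m³/s.
Pumping power P = QΔP = 0.1722·32.7 = 5.6310 W = 5.631 W.

P ≈ 5.631 W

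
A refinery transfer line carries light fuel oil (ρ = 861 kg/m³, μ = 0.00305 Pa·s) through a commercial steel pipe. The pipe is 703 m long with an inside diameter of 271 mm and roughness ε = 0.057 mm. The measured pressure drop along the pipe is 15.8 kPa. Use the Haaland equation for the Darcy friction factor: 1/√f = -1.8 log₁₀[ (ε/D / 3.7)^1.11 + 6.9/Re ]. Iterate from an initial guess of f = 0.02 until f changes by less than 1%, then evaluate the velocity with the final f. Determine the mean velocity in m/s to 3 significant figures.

V ≈ 0.834 m/s

Rearranging Darcy-Weisbach: V = √(2·ΔP·D/(f·L·ρ)). With ε/D = 5.7e-05/0.271 = 0.00021, iterate starting from f = 0.02:
  f = 0.02 → V = √(2·1.58e+04·0.271/(0.02·703·861)) = 0.8411 m/s; Re = ρVD/μ = 6.434e+04; f → 0.02032
  f = 0.02032 → V = 0.8345 m/s; Re = 6.384e+04; f → 0.02035
Converged (Δf/f < 1%). With the final f = 0.02035: V = √(2·1.58e+04·0.271/(0.02035·703·861)) = 0.8338 m/s.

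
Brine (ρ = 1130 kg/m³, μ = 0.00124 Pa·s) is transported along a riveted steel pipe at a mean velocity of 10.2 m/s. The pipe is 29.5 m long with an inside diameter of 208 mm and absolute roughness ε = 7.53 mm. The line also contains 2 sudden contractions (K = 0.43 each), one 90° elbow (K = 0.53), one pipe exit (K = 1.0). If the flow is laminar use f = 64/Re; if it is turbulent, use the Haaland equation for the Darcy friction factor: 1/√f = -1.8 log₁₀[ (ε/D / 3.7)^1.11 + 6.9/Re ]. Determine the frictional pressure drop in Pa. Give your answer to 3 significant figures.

ΔP ≈ 658000 Pa

Reynolds number Re = ρVD/μ = 1130 · 10.2 · 0.208 / 0.00124 = 1.933e+06.
Re > 4000 → turbulent. Relative roughness ε/D = 0.00753/0.208 = 0.0362. Haaland: 1/√f = -1.8 log₁₀[(0.0362/3.7)^1.11 + 6.9/1.933e+06] = -1.8 log₁₀[0.00588 + 3.57e-06] = 4.014, so f = 0.06205.
Total minor-loss coefficient ΣK = 2·0.43 + 1·0.53 + 1·1 = 2.39.
ΔP = [f·L/D + ΣK]·(ρV²/2) = [0.06205·29.5/0.208 + 2.39]·(1130·10.2²/2) = [8.8 + 2.39]·5.878e+04 = 6.578e+05 Pa.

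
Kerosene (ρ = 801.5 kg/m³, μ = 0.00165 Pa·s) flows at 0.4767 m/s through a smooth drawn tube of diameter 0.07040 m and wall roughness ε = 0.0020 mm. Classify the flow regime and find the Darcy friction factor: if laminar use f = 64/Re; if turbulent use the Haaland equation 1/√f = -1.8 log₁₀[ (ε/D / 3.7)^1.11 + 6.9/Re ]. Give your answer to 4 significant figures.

Re = ρVD/μ = 801.5·0.4767·0.0704/0.00165 = 1.63e+04.
Re > 4000 → turbulent. ε/D = 2e-06/0.0704 = 2.84e-05; Haaland: 1/√f = -1.8 log₁₀[2.1e-06 + 0.000423] = 6.068, so f = 0.02716.

f ≈ 0.02716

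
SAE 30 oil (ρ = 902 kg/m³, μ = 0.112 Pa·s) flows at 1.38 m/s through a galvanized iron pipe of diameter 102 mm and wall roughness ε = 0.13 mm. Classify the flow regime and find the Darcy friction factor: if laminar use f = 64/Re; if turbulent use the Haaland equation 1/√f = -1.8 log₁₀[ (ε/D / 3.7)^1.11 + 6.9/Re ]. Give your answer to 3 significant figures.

Re = ρVD/μ = 902·1.38·0.102/0.112 = 1134.
Re < 2300 → laminar, so f = 64/Re = 0.05646 (roughness is irrelevant in laminar flow).

f ≈ 0.0565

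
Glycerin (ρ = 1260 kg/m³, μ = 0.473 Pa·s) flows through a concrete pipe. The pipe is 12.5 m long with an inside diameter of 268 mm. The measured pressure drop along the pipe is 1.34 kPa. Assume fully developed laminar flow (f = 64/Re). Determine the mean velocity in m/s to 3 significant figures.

For laminar flow, f = 64/Re with Re = ρVD/μ, so Darcy-Weisbach reduces to ΔP = 32μLV/D². Solving for V: V = ΔP·D²/(32μL) = 1340·(0.268)²/(32·0.473·12.5) = 0.5087 m/s.
Check: Re = ρVD/μ = 1260·0.5087·0.268/0.473 = 363.2 < 2300, so the laminar assumption holds.

V ≈ 0.509 m/s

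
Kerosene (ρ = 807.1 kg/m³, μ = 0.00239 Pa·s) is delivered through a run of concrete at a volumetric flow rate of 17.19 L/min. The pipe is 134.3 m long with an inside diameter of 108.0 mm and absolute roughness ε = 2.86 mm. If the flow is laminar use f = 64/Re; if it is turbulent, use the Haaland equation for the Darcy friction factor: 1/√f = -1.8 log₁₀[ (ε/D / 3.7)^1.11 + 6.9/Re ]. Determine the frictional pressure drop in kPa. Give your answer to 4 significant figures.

Q = 17.19 L/min = 17.19/60000 = 0.0002865 m³/s.
Cross-sectional area A = πD²/4 = π(0.108)²/4 = 0.009161 m²; mean velocity V = Q/A = 0.0002865/0.009161 = 0.03127 m/s.
Reynolds number Re = ρVD/μ = 807.1 · 0.03127 · 0.108 / 0.00239 = 1141.
Re < 2300 → laminar flow, so f = 64/Re = 64/1141 = 0.05611 (the turbulent correlation is not needed).
Darcy-Weisbach: ΔP = f(L/D)(ρV²/2) = 0.05611·(134.3/0.108)·(807.1·0.03127²/2) = 0.05611·1244·0.3947 = 27.54 Pa.
ΔP = 27.54 Pa = 0.02754 kPa.

ΔP ≈ 0.02754 kPa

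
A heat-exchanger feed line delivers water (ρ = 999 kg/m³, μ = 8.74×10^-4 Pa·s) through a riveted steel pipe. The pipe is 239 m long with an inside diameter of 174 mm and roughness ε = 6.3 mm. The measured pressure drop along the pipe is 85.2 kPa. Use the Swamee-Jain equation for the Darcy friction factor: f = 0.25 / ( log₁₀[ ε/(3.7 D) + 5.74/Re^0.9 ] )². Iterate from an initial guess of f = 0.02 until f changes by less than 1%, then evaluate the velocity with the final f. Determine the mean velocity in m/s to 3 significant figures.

V ≈ 1.41 m/s

Rearranging Darcy-Weisbach: V = √(2·ΔP·D/(f·L·ρ)). With ε/D = 0.0063/0.174 = 0.0362, iterate starting from f = 0.02:
  f = 0.02 → V = √(2·8.52e+04·0.174/(0.02·239·999)) = 2.492 m/s; Re = ρVD/μ = 4.956e+05; f → 0.06203
  f = 0.06203 → V = 1.415 m/s; Re = 2.814e+05; f → 0.06211
Converged (Δf/f < 1%). With the final f = 0.06211: V = √(2·8.52e+04·0.174/(0.06211·239·999)) = 1.414 m/s.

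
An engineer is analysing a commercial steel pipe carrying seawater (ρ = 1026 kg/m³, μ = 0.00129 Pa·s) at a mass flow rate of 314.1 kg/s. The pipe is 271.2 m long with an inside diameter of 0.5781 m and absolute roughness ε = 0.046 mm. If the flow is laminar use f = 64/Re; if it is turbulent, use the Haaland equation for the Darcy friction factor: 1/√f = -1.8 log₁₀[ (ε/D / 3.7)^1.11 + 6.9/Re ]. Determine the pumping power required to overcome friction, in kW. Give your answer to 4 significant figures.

A = πD²/4 = π(0.5781)²/4 = 0.2625 m²; mean velocity V = ṁ/(ρA) = 314.1/(1026 · 0.2625) = 1.166 m/s.
Reynolds number Re = ρVD/μ = 1026 · 1.166 · 0.5781 / 0.00129 = 5.363e+05.
Re > 4000 → turbulent. Relative roughness ε/D = 4.6e-05/0.5781 = 7.96e-05. Haaland: 1/√f = -1.8 log₁₀[(7.96e-05/3.7)^1.11 + 6.9/5.363e+05] = -1.8 log₁₀[6.59e-06 + 1.29e-05] = 8.48, so f = 0.01391.
Darcy-Weisbach: ΔP = f(L/D)(ρV²/2) = 0.01391·(271.2/0.5781)·(1026·1.166²/2) = 0.01391·469.1·697.9 = 4553 Pa.
Q = ṁ/ρ = 314.1/1026 = 0.3061 m³/s.
Pumping power P = QΔP = 0.3061·4553 = 1393.9 W = 1.394 kW.

P ≈ 1.394 kW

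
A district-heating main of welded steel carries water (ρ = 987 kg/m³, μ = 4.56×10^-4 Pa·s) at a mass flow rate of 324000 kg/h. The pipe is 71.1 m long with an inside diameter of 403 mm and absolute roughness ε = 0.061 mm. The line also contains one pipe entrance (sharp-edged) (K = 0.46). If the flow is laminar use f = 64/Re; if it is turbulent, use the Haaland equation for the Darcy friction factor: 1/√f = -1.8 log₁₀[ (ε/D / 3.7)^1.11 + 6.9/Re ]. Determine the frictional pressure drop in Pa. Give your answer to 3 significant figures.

ΔP ≈ 762 Pa

ṁ = 324000 kg/h = 324000/3600 = 90 kg/s.
A = πD²/4 = π(0.403)²/4 = 0.1276 m²; mean velocity V = ṁ/(ρA) = 90/(987 · 0.1276) = 0.7149 m/s.
Reynolds number Re = ρVD/μ = 987 · 0.7149 · 0.403 / 0.000456 = 6.236e+05.
Re > 4000 → turbulent. Relative roughness ε/D = 6.1e-05/0.403 = 0.000151. Haaland: 1/√f = -1.8 log₁₀[(0.000151/3.7)^1.11 + 6.9/6.236e+05] = -1.8 log₁₀[1.35e-05 + 1.11e-05] = 8.299, so f = 0.01452.
Total minor-loss coefficient ΣK = 1·0.46 = 0.46.
ΔP = [f·L/D + ΣK]·(ρV²/2) = [0.01452·71.1/0.403 + 0.46]·(987·0.7149²/2) = [2.562 + 0.46]·252.2 = 762.1 Pa.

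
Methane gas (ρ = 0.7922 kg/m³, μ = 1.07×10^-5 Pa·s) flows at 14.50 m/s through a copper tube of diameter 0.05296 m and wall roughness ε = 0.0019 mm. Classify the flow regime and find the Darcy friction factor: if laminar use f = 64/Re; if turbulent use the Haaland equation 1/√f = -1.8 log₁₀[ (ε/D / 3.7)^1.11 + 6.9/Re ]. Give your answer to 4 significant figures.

f ≈ 0.02023

Re = ρVD/μ = 0.7922·14.5·0.05296/1.07e-05 = 5.685e+04.
Re > 4000 → turbulent. ε/D = 1.9e-06/0.05296 = 3.59e-05; Haaland: 1/√f = -1.8 log₁₀[2.72e-06 + 0.000121] = 7.031, so f = 0.02023.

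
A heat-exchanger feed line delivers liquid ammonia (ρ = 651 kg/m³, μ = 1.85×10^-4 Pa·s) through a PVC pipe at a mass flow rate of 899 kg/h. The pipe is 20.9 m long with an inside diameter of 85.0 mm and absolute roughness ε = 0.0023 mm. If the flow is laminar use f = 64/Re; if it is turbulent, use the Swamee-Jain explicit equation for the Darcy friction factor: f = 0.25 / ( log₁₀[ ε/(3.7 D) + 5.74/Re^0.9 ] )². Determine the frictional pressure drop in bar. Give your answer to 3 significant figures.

ΔP ≈ 9.44×10^-5 bar

ṁ = 899 kg/h = 899/3600 = 0.2497 kg/s.
A = πD²/4 = π(0.085)²/4 = 0.005675 m²; mean velocity V = ṁ/(ρA) = 0.2497/(651 · 0.005675) = 0.0676 m/s.
Reynolds number Re = ρVD/μ = 651 · 0.0676 · 0.085 / 0.000185 = 2.022e+04.
Re > 4000 → turbulent. Relative roughness ε/D = 2.3e-06/0.085 = 2.71e-05. Swamee-Jain: f = 0.25/(log₁₀[2.71e-05/3.7 + 5.74/2.022e+04^0.9])² = 0.25/(log₁₀[7.31e-06 + 0.000765])² = 0.25/(-3.112)² = 0.02581.
Darcy-Weisbach: ΔP = f(L/D)(ρV²/2) = 0.02581·(20.9/0.085)·(651·0.0676²/2) = 0.02581·245.9·1.487 = 9.44 Pa.
ΔP = 9.44 Pa = 9.44×10^-5 bar.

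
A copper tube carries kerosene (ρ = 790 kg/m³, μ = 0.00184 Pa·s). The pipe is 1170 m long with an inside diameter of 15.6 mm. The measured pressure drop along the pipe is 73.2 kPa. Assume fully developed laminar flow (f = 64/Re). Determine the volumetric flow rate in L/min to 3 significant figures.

Q ≈ 2.97 L/min

For laminar flow, f = 64/Re with Re = ρVD/μ, so Darcy-Weisbach reduces to ΔP = 32μLV/D². Solving for V: V = ΔP·D²/(32μL) = 7.32e+04·(0.0156)²/(32·0.00184·1170) = 0.2586 m/s.
Check: Re = ρVD/μ = 790·0.2586·0.0156/0.00184 = 1732 < 2300, so the laminar assumption holds.
Q = V·A = 0.2586·(π/4·0.0156²) = 4.942e-05 m³/s = 2.97 L/min.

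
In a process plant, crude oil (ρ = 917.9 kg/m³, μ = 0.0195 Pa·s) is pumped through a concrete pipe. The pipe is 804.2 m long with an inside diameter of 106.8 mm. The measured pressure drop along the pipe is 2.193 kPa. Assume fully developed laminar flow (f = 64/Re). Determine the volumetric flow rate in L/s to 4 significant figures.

Q ≈ 0.4465 L/s

For laminar flow, f = 64/Re with Re = ρVD/μ, so Darcy-Weisbach reduces to ΔP = 32μLV/D². Solving for V: V = ΔP·D²/(32μL) = 2193·(0.1068)²/(32·0.0195·804.2) = 0.04985 m/s.
Check: Re = ρVD/μ = 917.9·0.04985·0.1068/0.0195 = 250.6 < 2300, so the laminar assumption holds.
Q = V·A = 0.04985·(π/4·0.1068²) = 0.0004465 m³/s = 0.4465 L/s.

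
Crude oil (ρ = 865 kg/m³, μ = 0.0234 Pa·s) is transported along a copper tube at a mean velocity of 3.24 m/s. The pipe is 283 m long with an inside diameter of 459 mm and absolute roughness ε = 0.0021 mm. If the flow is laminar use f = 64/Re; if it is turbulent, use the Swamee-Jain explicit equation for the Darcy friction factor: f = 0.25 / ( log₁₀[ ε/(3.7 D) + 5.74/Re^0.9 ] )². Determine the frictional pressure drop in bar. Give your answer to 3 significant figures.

Reynolds number Re = ρVD/μ = 865 · 3.24 · 0.459 / 0.0234 = 5.497e+04.
Re > 4000 → turbulent. Relative roughness ε/D = 2.1e-06/0.459 = 4.58e-06. Swamee-Jain: f = 0.25/(log₁₀[4.58e-06/3.7 + 5.74/5.497e+04^0.9])² = 0.25/(log₁₀[1.24e-06 + 0.000311])² = 0.25/(-3.506)² = 0.02034.
Darcy-Weisbach: ΔP = f(L/D)(ρV²/2) = 0.02034·(283/0.459)·(865·3.24²/2) = 0.02034·616.6·4540 = 5.695e+04 Pa.
ΔP = 5.695e+04 Pa = 0.569 bar.

ΔP ≈ 0.569 bar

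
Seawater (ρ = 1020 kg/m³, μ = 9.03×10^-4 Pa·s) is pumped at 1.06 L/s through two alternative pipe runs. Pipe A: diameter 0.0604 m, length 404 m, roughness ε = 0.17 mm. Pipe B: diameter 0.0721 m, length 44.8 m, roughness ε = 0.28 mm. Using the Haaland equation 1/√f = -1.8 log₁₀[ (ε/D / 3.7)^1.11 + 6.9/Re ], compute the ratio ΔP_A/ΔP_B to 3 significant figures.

Pipe A: V = Q/A = 0.00106/0.002865 = 0.3699 m/s; Re = 2.524e+04; ε/D = 0.00281; Haaland → f = 0.02998; ΔP_A = f(L/D)(ρV²/2) = 1.4e+04 Pa.
Pipe B: V = Q/A = 0.00106/0.004083 = 0.2596 m/s; Re = 2.114e+04; ε/D = 0.00388; Haaland → f = 0.0324; ΔP_B = f(L/D)(ρV²/2) = 692.1 Pa.
ΔP_A/ΔP_B = 1.4e+04/692.1 = 20.2.

ΔP_A/ΔP_B ≈ 20.2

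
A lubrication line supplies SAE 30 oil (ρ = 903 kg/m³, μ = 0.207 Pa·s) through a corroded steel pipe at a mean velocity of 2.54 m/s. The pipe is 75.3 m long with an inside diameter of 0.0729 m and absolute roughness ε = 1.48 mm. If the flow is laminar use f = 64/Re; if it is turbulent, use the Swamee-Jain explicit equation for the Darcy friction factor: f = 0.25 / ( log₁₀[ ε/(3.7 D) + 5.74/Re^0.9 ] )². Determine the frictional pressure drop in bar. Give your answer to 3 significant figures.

Reynolds number Re = ρVD/μ = 903 · 2.54 · 0.0729 / 0.207 = 807.8.
Re < 2300 → laminar flow, so f = 64/Re = 64/807.8 = 0.07923 (the turbulent correlation is not needed).
Darcy-Weisbach: ΔP = f(L/D)(ρV²/2) = 0.07923·(75.3/0.0729)·(903·2.54²/2) = 0.07923·1033·2913 = 2.384e+05 Pa.
ΔP = 2.384e+05 Pa = 2.38 bar.

ΔP ≈ 2.38 bar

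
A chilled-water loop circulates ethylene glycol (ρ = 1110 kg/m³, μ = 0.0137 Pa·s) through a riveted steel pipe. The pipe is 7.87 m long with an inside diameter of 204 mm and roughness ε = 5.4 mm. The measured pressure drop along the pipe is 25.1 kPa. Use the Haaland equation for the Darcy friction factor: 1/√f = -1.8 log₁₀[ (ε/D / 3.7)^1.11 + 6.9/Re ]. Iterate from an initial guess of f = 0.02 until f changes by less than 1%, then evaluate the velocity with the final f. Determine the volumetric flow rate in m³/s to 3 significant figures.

Q ≈ 0.151 m³/s

Rearranging Darcy-Weisbach: V = √(2·ΔP·D/(f·L·ρ)). With ε/D = 0.0054/0.204 = 0.0265, iterate starting from f = 0.02:
  f = 0.02 → V = √(2·2.51e+04·0.204/(0.02·7.87·1110)) = 7.656 m/s; Re = ρVD/μ = 1.265e+05; f → 0.05468
  f = 0.05468 → V = 4.63 m/s; Re = 7.653e+04; f → 0.05485
Converged (Δf/f < 1%). With the final f = 0.05485: V = √(2·2.51e+04·0.204/(0.05485·7.87·1110)) = 4.623 m/s.
Q = V·A = 4.623·(π/4·0.204²) = 0.1511 m³/s = 0.151 m³/s.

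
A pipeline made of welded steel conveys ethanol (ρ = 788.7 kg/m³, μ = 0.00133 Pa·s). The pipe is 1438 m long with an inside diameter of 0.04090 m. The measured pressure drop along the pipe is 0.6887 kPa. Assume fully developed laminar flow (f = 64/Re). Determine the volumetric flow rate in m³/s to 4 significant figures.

For laminar flow, f = 64/Re with Re = ρVD/μ, so Darcy-Weisbach reduces to ΔP = 32μLV/D². Solving for V: V = ΔP·D²/(32μL) = 688.7·(0.0409)²/(32·0.00133·1438) = 0.01882 m/s.
Check: Re = ρVD/μ = 788.7·0.01882·0.0409/0.00133 = 456.6 < 2300, so the laminar assumption holds.
Q = V·A = 0.01882·(π/4·0.0409²) = 2.473e-05 m³/s = 2.473×10^-5 m³/s.

Q ≈ 2.473×10^-5 m³/s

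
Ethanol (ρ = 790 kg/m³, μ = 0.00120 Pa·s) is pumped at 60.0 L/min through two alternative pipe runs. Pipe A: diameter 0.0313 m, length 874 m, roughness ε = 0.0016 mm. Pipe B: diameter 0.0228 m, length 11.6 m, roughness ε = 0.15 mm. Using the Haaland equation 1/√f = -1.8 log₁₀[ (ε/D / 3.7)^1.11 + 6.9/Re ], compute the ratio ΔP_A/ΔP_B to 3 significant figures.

ΔP_A/ΔP_B ≈ 10.6

Pipe A: V = Q/A = 0.001/0.0007694 = 1.3 m/s; Re = 2.678e+04; ε/D = 5.11e-05; Haaland → f = 0.02405; ΔP_A = f(L/D)(ρV²/2) = 4.481e+05 Pa.
Pipe B: V = Q/A = 0.001/0.0004083 = 2.449 m/s; Re = 3.676e+04; ε/D = 0.00658; Haaland → f = 0.03501; ΔP_B = f(L/D)(ρV²/2) = 4.221e+04 Pa.
ΔP_A/ΔP_B = 4.481e+05/4.221e+04 = 10.6.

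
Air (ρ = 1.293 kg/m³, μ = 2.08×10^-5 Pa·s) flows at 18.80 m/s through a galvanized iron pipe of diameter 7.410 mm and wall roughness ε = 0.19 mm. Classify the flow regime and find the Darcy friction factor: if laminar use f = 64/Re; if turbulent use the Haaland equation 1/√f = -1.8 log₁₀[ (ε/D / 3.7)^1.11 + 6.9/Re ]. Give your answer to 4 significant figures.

Re = ρVD/μ = 1.293·18.8·0.00741/2.08e-05 = 8660.
Re > 4000 → turbulent. ε/D = 0.00019/0.00741 = 0.0256; Haaland: 1/√f = -1.8 log₁₀[0.00401 + 0.000797] = 4.173, so f = 0.05744.

f ≈ 0.05744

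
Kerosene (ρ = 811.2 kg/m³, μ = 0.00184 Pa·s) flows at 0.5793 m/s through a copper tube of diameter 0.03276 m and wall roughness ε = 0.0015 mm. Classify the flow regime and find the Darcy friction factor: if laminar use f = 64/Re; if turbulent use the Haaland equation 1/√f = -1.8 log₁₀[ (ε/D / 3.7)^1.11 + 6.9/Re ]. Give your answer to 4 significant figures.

f ≈ 0.03250

Re = ρVD/μ = 811.2·0.5793·0.03276/0.00184 = 8367.
Re > 4000 → turbulent. ε/D = 1.5e-06/0.03276 = 4.58e-05; Haaland: 1/√f = -1.8 log₁₀[3.57e-06 + 0.000825] = 5.547, so f = 0.0325.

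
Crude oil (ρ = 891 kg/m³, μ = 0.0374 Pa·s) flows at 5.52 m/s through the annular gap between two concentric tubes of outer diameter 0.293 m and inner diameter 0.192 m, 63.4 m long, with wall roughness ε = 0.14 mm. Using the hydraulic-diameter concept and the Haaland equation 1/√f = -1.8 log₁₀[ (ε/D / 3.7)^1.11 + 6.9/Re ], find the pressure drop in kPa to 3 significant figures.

ΔP ≈ 262 kPa

Hydraulic diameter D_h = 4A/P = D_o - D_i = 0.293 - 0.192 = 0.101 m.
Re = ρVD_h/μ = 891·5.52·0.101/0.0374 = 1.328e+04.
ε/D_h = 0.00014/0.101 = 0.00139; Haaland gives 1/√f = -1.8 log₁₀[0.000157+0.000519] = 5.705, so f = 0.03072.
ΔP = f(L/D_h)(ρV²/2) = 0.03072·63.4/0.101·1.357e+04 = 2.618e+05 Pa.
ΔP = 262 kPa.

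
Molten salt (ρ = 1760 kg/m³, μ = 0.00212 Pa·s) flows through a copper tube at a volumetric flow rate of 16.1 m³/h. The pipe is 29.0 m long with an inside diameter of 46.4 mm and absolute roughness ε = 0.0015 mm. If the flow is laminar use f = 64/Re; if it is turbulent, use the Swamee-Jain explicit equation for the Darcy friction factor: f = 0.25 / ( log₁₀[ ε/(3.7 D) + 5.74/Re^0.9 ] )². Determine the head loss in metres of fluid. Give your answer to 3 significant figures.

h_f ≈ 4.01 m

Q = 16.1 m³/h = 16.1/3600 = 0.004472 m³/s.
Cross-sectional area A = πD²/4 = π(0.0464)²/4 = 0.001691 m²; mean velocity V = Q/A = 0.004472/0.001691 = 2.645 m/s.
Reynolds number Re = ρVD/μ = 1760 · 2.645 · 0.0464 / 0.00212 = 1.019e+05.
Re > 4000 → turbulent. Relative roughness ε/D = 1.5e-06/0.0464 = 3.23e-05. Swamee-Jain: f = 0.25/(log₁₀[3.23e-05/3.7 + 5.74/1.019e+05^0.9])² = 0.25/(log₁₀[8.74e-06 + 0.000178])² = 0.25/(-3.728)² = 0.01799.
Darcy-Weisbach: ΔP = f(L/D)(ρV²/2) = 0.01799·(29/0.0464)·(1760·2.645²/2) = 0.01799·625·6156 = 6.922e+04 Pa.
Head loss h_f = ΔP/(ρg) = 6.922e+04/(1760·9.81) = 4.01 m.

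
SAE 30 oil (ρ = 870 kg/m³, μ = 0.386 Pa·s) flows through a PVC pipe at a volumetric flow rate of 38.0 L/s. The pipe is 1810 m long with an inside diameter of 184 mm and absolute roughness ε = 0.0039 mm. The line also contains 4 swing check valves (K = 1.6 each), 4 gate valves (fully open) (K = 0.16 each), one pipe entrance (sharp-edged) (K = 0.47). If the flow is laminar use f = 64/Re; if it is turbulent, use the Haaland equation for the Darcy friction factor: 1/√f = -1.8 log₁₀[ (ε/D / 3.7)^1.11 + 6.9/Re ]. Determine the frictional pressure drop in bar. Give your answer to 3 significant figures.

Q = 38.0 L/s = 38.0/1000 = 0.038 m³/s.
Cross-sectional area A = πD²/4 = π(0.184)²/4 = 0.02659 m²; mean velocity V = Q/A = 0.038/0.02659 = 1.429 m/s.
Reynolds number Re = ρVD/μ = 870 · 1.429 · 0.184 / 0.386 = 592.7.
Re < 2300 → laminar flow, so f = 64/Re = 64/592.7 = 0.108 (the turbulent correlation is not needed).
Total minor-loss coefficient ΣK = 4·1.6 + 4·0.16 + 1·0.47 = 7.51.
ΔP = [f·L/D + ΣK]·(ρV²/2) = [0.108·1810/0.184 + 7.51]·(870·1.429²/2) = [1062 + 7.51]·888.4 = 9.504e+05 Pa.
ΔP = 9.504e+05 Pa = 9.50 bar.

ΔP ≈ 9.50 bar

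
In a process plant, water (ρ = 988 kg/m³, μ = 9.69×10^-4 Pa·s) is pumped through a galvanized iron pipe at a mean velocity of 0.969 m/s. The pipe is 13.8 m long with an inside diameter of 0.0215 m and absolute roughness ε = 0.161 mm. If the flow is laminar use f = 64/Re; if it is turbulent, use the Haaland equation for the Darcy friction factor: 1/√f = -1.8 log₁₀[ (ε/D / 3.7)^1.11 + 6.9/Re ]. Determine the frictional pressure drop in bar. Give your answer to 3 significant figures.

ΔP ≈ 0.112 bar

Reynolds number Re = ρVD/μ = 988 · 0.969 · 0.0215 / 0.000969 = 2.124e+04.
Re > 4000 → turbulent. Relative roughness ε/D = 0.000161/0.0215 = 0.00749. Haaland: 1/√f = -1.8 log₁₀[(0.00749/3.7)^1.11 + 6.9/2.124e+04] = -1.8 log₁₀[0.00102 + 0.000325] = 5.167, so f = 0.03746.
Darcy-Weisbach: ΔP = f(L/D)(ρV²/2) = 0.03746·(13.8/0.0215)·(988·0.969²/2) = 0.03746·641.9·463.8 = 1.115e+04 Pa.
ΔP = 1.115e+04 Pa = 0.112 bar.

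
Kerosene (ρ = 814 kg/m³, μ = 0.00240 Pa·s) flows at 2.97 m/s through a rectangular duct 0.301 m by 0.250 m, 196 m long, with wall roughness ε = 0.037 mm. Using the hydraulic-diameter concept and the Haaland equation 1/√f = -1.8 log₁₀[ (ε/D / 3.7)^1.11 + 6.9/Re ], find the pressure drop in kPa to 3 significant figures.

Hydraulic diameter D_h = 4A/P = 4·(0.301·0.25)/(2·(0.301+0.25)) = 0.301/1.102 = 0.2731 m.
Re = ρVD_h/μ = 814·2.97·0.2731/0.0024 = 2.751e+05.
ε/D_h = 3.7e-05/0.2731 = 0.000135; Haaland gives 1/√f = -1.8 log₁₀[1.19e-05+2.51e-05] = 7.978, so f = 0.01571.
ΔP = f(L/D_h)(ρV²/2) = 0.01571·196/0.2731·3590 = 4.048e+04 Pa.
ΔP = 40.5 kPa.

ΔP ≈ 40.5 kPa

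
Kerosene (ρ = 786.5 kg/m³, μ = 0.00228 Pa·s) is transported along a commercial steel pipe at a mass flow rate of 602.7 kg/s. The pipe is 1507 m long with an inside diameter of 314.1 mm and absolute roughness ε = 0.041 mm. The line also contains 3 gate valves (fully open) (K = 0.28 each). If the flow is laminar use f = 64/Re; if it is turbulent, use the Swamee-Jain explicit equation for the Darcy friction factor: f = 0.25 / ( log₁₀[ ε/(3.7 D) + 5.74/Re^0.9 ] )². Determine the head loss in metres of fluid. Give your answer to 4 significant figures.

h_f ≈ 335.8 m

A = πD²/4 = π(0.3141)²/4 = 0.07749 m²; mean velocity V = ṁ/(ρA) = 602.7/(786.5 · 0.07749) = 9.89 m/s.
Reynolds number Re = ρVD/μ = 786.5 · 9.89 · 0.3141 / 0.00228 = 1.072e+06.
Re > 4000 → turbulent. Relative roughness ε/D = 4.1e-05/0.3141 = 0.000131. Swamee-Jain: f = 0.25/(log₁₀[0.000131/3.7 + 5.74/1.072e+06^0.9])² = 0.25/(log₁₀[3.53e-05 + 2.15e-05])² = 0.25/(-4.246)² = 0.01387.
Total minor-loss coefficient ΣK = 3·0.28 = 0.84.
ΔP = [f·L/D + ΣK]·(ρV²/2) = [0.01387·1507/0.3141 + 0.84]·(786.5·9.89²/2) = [66.53 + 0.84]·3.846e+04 = 2.591e+06 Pa.
Head loss h_f = ΔP/(ρg) = 2.591e+06/(786.5·9.81) = 335.8 m.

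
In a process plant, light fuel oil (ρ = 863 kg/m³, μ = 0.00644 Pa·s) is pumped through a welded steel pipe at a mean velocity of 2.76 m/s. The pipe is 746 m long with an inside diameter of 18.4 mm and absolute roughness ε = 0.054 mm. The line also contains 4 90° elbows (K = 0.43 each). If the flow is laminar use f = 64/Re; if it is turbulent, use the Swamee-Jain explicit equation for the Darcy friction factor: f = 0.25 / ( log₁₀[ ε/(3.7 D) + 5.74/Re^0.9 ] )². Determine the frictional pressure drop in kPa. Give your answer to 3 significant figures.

Reynolds number Re = ρVD/μ = 863 · 2.76 · 0.0184 / 0.00644 = 6805.
Re > 4000 → turbulent. Relative roughness ε/D = 5.4e-05/0.0184 = 0.00293. Swamee-Jain: f = 0.25/(log₁₀[0.00293/3.7 + 5.74/6805^0.9])² = 0.25/(log₁₀[0.000793 + 0.00204])² = 0.25/(-2.548)² = 0.03851.
Total minor-loss coefficient ΣK = 4·0.43 = 1.72.
ΔP = [f·L/D + ΣK]·(ρV²/2) = [0.03851·746/0.0184 + 1.72]·(863·2.76²/2) = [1561 + 1.72]·3287 = 5.138e+06 Pa.
ΔP = 5.138e+06 Pa = 5140 kPa.

ΔP ≈ 5140 kPa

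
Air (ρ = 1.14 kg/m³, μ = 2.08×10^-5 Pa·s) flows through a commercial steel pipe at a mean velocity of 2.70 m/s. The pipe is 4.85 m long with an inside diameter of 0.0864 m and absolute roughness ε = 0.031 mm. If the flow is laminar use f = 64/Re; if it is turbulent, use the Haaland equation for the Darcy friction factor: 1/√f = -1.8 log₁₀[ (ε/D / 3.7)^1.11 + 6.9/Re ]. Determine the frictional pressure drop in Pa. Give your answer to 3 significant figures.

Reynolds number Re = ρVD/μ = 1.14 · 2.7 · 0.0864 / 2.08e-05 = 1.279e+04.
Re > 4000 → turbulent. Relative roughness ε/D = 3.1e-05/0.0864 = 0.000359. Haaland: 1/√f = -1.8 log₁₀[(0.000359/3.7)^1.11 + 6.9/1.279e+04] = -1.8 log₁₀[3.51e-05 + 0.00054] = 5.833, so f = 0.02939.
Darcy-Weisbach: ΔP = f(L/D)(ρV²/2) = 0.02939·(4.85/0.0864)·(1.14·2.7²/2) = 0.02939·56.13·4.155 = 6.856 Pa.

ΔP ≈ 6.86 Pa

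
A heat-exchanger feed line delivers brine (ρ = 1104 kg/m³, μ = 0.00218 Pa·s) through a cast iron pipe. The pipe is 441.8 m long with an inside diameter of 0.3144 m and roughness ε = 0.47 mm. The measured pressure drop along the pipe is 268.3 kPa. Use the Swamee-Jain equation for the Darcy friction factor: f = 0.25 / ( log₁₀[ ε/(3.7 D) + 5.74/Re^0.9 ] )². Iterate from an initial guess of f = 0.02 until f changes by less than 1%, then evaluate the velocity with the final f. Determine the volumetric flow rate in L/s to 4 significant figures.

Rearranging Darcy-Weisbach: V = √(2·ΔP·D/(f·L·ρ)). With ε/D = 0.00047/0.3144 = 0.00149, iterate starting from f = 0.02:
  f = 0.02 → V = √(2·2.683e+05·0.3144/(0.02·441.8·1104)) = 4.159 m/s; Re = ρVD/μ = 6.621e+05; f → 0.02215
  f = 0.02215 → V = 3.951 m/s; Re = 6.291e+05; f → 0.02217
Converged (Δf/f < 1%). With the final f = 0.02217: V = √(2·2.683e+05·0.3144/(0.02217·441.8·1104)) = 3.95 m/s.
Q = V·A = 3.95·(π/4·0.3144²) = 0.3066 m³/s = 306.6 L/s.

Q ≈ 306.6 L/s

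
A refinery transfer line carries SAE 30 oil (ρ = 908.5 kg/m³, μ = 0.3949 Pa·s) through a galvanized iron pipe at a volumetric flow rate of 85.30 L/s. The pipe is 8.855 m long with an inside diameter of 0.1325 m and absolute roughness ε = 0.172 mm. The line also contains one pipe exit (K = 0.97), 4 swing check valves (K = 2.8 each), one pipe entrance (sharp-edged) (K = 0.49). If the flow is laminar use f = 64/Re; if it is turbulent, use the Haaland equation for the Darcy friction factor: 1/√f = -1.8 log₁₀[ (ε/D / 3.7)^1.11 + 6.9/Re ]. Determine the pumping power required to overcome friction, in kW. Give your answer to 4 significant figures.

Q = 85.30 L/s = 85.30/1000 = 0.0853 m³/s.
Cross-sectional area A = πD²/4 = π(0.1325)²/4 = 0.01379 m²; mean velocity V = Q/A = 0.0853/0.01379 = 6.186 m/s.
Reynolds number Re = ρVD/μ = 908.5 · 6.186 · 0.1325 / 0.395 = 1886.
Re < 2300 → laminar flow, so f = 64/Re = 64/1886 = 0.03394 (the turbulent correlation is not needed).
Total minor-loss coefficient ΣK = 1·0.97 + 4·2.8 + 1·0.49 = 12.7.
ΔP = [f·L/D + ΣK]·(ρV²/2) = [0.03394·8.855/0.1325 + 12.7]·(908.5·6.186²/2) = [2.268 + 12.7]·1.738e+04 = 2.595e+05 Pa.
Pumping power P = QΔP = 0.0853·2.595e+05 = 22136 W = 22.14 kW.

P ≈ 22.14 kW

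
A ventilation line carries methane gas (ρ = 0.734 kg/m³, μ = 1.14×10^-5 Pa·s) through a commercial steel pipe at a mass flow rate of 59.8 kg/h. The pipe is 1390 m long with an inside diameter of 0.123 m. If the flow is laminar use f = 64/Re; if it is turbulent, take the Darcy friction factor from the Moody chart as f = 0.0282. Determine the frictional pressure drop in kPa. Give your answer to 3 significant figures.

ṁ = 59.8 kg/h = 59.8/3600 = 0.01661 kg/s.
A = πD²/4 = π(0.123)²/4 = 0.01188 m²; mean velocity V = ṁ/(ρA) = 0.01661/(0.734 · 0.01188) = 1.905 m/s.
Reynolds number Re = ρVD/μ = 0.734 · 1.905 · 0.123 / 1.14e-05 = 1.508e+04.
Re > 4000 → turbulent; use the Moody-chart value f = 0.0282.
Darcy-Weisbach: ΔP = f(L/D)(ρV²/2) = 0.0282·(1390/0.123)·(0.734·1.905²/2) = 0.0282·1.13e+04·1.331 = 424.3 Pa.
ΔP = 424.3 Pa = 0.424 kPa.

ΔP ≈ 0.424 kPa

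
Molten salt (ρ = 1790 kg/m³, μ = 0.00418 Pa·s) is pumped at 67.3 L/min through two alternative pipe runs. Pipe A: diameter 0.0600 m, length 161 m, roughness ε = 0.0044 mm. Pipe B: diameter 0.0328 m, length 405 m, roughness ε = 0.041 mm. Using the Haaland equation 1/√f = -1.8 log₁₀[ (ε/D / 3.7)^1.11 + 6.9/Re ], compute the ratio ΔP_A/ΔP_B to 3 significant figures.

ΔP_A/ΔP_B ≈ 0.0210

Pipe A: V = Q/A = 0.001122/0.002827 = 0.3967 m/s; Re = 1.019e+04; ε/D = 7.33e-05; Haaland → f = 0.0308; ΔP_A = f(L/D)(ρV²/2) = 1.164e+04 Pa.
Pipe B: V = Q/A = 0.001122/0.000845 = 1.327 m/s; Re = 1.865e+04; ε/D = 0.00125; Haaland → f = 0.02848; ΔP_B = f(L/D)(ρV²/2) = 5.546e+05 Pa.
ΔP_A/ΔP_B = 1.164e+04/5.546e+05 = 0.0210.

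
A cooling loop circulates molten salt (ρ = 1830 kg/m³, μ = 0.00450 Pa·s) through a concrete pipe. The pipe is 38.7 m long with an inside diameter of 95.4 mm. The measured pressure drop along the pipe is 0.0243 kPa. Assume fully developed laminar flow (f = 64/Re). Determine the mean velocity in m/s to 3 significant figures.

For laminar flow, f = 64/Re with Re = ρVD/μ, so Darcy-Weisbach reduces to ΔP = 32μLV/D². Solving for V: V = ΔP·D²/(32μL) = 24.3·(0.0954)²/(32·0.0045·38.7) = 0.03969 m/s.
Check: Re = ρVD/μ = 1830·0.03969·0.0954/0.0045 = 1540 < 2300, so the laminar assumption holds.

V ≈ 0.0397 m/s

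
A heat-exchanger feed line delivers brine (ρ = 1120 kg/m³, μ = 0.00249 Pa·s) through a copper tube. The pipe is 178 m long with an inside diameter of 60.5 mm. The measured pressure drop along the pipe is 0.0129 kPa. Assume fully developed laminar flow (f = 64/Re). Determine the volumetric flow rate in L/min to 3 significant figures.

For laminar flow, f = 64/Re with Re = ρVD/μ, so Darcy-Weisbach reduces to ΔP = 32μLV/D². Solving for V: V = ΔP·D²/(32μL) = 12.9·(0.0605)²/(32·0.00249·178) = 0.003329 m/s.
Check: Re = ρVD/μ = 1120·0.003329·0.0605/0.00249 = 90.6 < 2300, so the laminar assumption holds.
Q = V·A = 0.003329·(π/4·0.0605²) = 9.57e-06 m³/s = 0.574 L/min.

Q ≈ 0.574 L/min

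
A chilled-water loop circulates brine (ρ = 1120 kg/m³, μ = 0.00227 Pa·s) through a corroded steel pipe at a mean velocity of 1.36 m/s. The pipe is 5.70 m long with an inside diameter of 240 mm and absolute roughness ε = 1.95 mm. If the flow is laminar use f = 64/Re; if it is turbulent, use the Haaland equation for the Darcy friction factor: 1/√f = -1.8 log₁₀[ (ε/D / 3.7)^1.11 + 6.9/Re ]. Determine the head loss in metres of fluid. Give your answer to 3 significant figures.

Reynolds number Re = ρVD/μ = 1120 · 1.36 · 0.24 / 0.00227 = 1.61e+05.
Re > 4000 → turbulent. Relative roughness ε/D = 0.00195/0.24 = 0.00813. Haaland: 1/√f = -1.8 log₁₀[(0.00813/3.7)^1.11 + 6.9/1.61e+05] = -1.8 log₁₀[0.00112 + 4.28e-05] = 5.282, so f = 0.03584.
Darcy-Weisbach: ΔP = f(L/D)(ρV²/2) = 0.03584·(5.7/0.24)·(1120·1.36²/2) = 0.03584·23.75·1036 = 881.7 Pa.
Head loss h_f = ΔP/(ρg) = 881.7/(1120·9.81) = 0.0802 m.

h_f ≈ 0.0802 m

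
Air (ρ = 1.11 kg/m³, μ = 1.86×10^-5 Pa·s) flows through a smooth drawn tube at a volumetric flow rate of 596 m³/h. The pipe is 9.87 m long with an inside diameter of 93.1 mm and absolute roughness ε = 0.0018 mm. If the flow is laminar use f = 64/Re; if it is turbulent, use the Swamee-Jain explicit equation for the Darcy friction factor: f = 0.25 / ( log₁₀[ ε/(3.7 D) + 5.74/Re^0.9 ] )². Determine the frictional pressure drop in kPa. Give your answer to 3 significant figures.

Q = 596 m³/h = 596/3600 = 0.1656 m³/s.
Cross-sectional area A = πD²/4 = π(0.0931)²/4 = 0.006808 m²; mean velocity V = Q/A = 0.1656/0.006808 = 24.32 m/s.
Reynolds number Re = ρVD/μ = 1.11 · 24.32 · 0.0931 / 1.86e-05 = 1.351e+05.
Re > 4000 → turbulent. Relative roughness ε/D = 1.8e-06/0.0931 = 1.93e-05. Swamee-Jain: f = 0.25/(log₁₀[1.93e-05/3.7 + 5.74/1.351e+05^0.9])² = 0.25/(log₁₀[5.23e-06 + 0.000138])² = 0.25/(-3.843)² = 0.01693.
Darcy-Weisbach: ΔP = f(L/D)(ρV²/2) = 0.01693·(9.87/0.0931)·(1.11·24.32²/2) = 0.01693·106·328.2 = 589.2 Pa.
ΔP = 589.2 Pa = 0.589 kPa.

ΔP ≈ 0.589 kPa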